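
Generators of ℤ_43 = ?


g generates ℤ_n iff gcd(g,n) = 1
Prime factors of 43: 43
Generators are g ∈ {1,...,42} not divisible by any of these primes.
Generators: {1, 2, 3, 4, 5, 6, 7, 8, 9, 10, 11, 12, 13, 14, 15, 16, 17, 18, 19, 20, 21, 22, 23, 24, 25, 26, 27, 28, 29, 30, 31, 32, 33, 34, 35, 36, 37, 38, 39, 40, 41, 42}
Number of generators = φ(43) = 42

Generators of ℤ_43 = {1, 2, 3, 4, 5, 6, 7, 8, 9, 10, 11, 12, 13, 14, 15, 16, 17, 18, 19, 20, 21, 22, 23, 24, 25, 26, 27, 28, 29, 30, 31, 32, 33, 34, 35, 36, 37, 38, 39, 40, 41, 42}


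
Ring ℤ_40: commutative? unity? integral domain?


ℤ_40 is a commutative ring with unity 1; 40 = 2×20 is composite, so 2·20 ≡ 0 gives zero divisors (not an integral domain)
Commutative: Yes
Integral domain: No
Has unity: Yes

ℤ_40: Commutative=Yes, Unity=Yes


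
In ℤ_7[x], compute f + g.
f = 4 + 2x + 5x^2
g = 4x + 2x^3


Add coefficients mod 7:
x^0: 4 + 0 = 4 (mod 7)
x^1: 2 + 4 = 6 (mod 7)
x^2: 5 + 0 = 5 (mod 7)
x^3: 0 + 2 = 2 (mod 7)
Result: 4 + 6x + 5x^2 + 2x^3

f + g = 4 + 6x + 5x^2 + 2x^3


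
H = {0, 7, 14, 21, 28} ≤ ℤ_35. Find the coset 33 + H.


33 + H = {33 + h (mod 35) : h ∈ H}
33+0=33, 33+7=5, 33+14=12, 33+21=19, 33+28=26
33 + H = {5, 12, 19, 26, 33} = 5 + H

33 + H = {5, 12, 19, 26, 33}


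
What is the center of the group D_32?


Z(G) = {g ∈ G | gx = xg for all x ∈ G}
For even n, Z(D_n) = {e, r^(n/2)}: the 180° rotation r^16 commutes with every reflection and rotation

Z(D_32) = {e, r^16}


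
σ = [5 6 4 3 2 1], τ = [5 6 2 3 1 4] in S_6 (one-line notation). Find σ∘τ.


σ∘τ: apply τ first, then σ
1 →τ 5 →σ 2
2 →τ 6 →σ 1
3 →τ 2 →σ 6
4 →τ 3 →σ 4
5 →τ 1 →σ 5
6 →τ 4 →σ 3

σ∘τ = [2 1 6 4 5 3]


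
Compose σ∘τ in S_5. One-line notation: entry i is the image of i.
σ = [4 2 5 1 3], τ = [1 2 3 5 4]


σ∘τ: apply τ first, then σ
1 →τ 1 →σ 4
2 →τ 2 →σ 2
3 →τ 3 →σ 5
4 →τ 5 →σ 3
5 →τ 4 →σ 1

σ∘τ = [4 2 5 3 1]


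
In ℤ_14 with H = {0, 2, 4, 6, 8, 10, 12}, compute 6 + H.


6 + H = {6 + h (mod 14) : h ∈ H}
6+0=6, 6+2=8, 6+4=10, 6+6=12, 6+8=0, 6+10=2, 6+12=4
6 + H = {0, 2, 4, 6, 8, 10, 12} = 0 + H

6 + H = {0, 2, 4, 6, 8, 10, 12}


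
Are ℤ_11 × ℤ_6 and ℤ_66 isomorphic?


Comparing ℤ_11 × ℤ_6 and ℤ_66:
gcd(11,6) = 1, so ℤ_11 × ℤ_6 ≅ ℤ_66 (CRT)

Yes, ℤ_11 × ℤ_6 ≅ ℤ_66


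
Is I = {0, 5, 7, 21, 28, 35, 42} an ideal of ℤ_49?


Check ideal conditions for I = {0, 5, 7, 21, 28, 35, 42} in ℤ_49:
(1) I is an additive subgroup? No
(2) For r ∈ ℤ_49 and a ∈ I: r·a ∈ I? No  [counterexample: r=2, a=5, r·a mod 49 = 10 ∉ I]

No, I is not an ideal of ℤ_49


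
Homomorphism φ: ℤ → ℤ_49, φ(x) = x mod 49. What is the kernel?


Kernel = preimage of identity
ker(φ) = {x ∈ ℤ : x ≡ 0 (mod 49)} = 49ℤ = {0, ±49, ±98, ...}

ker(φ) = 49ℤ


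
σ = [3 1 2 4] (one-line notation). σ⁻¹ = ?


To find σ⁻¹, swap domain and range:
σ(1) = 3 → σ⁻¹(3) = 1
σ(2) = 1 → σ⁻¹(1) = 2
σ(3) = 2 → σ⁻¹(2) = 3
σ(4) = 4 → σ⁻¹(4) = 4

σ⁻¹ = [2 3 1 4]


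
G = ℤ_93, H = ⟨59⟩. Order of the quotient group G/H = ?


|⟨59⟩| = n / gcd(59, 93) = 93 / 1 = 93
H is normal (ℤ_93 is abelian).
|G/H| = |G| / |H| = 93 / 93 = 1

|G/H| = 1


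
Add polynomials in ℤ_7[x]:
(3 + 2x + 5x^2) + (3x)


Add coefficients mod 7:
x^0: 3 + 0 = 3 (mod 7)
x^1: 2 + 3 = 5 (mod 7)
x^2: 5 + 0 = 5 (mod 7)
Result: 3 + 5x + 5x^2

f + g = 3 + 5x + 5x^2


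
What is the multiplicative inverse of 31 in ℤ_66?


Use the extended Euclidean algorithm to write 1 = 31·s + 66·t; then s mod 66 is the inverse.
Euclidean algorithm:
  31 = 0·66 + 31
  66 = 2·31 + 4
  31 = 7·4 + 3
  4 = 1·3 + 1
  3 = 3·1 + 0
gcd(31,66) = 1
Back-substitution gives: 31·(-17) + 66·(8) = 1
So 31⁻¹ ≡ -17 ≡ 49 (mod 66)
Check: 31 × 49 = 1519 ≡ 1 (mod 66) ✓

31⁻¹ ≡ 49 (mod 66)


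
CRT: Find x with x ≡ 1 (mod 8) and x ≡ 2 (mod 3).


m₁ = 8, m₂ = 3, gcd = 1, so CRT applies. M = m₁·m₂ = 24
Let M₁ = M/m₁ = 3, M₂ = M/m₂ = 8
Find y₁ ≡ M₁⁻¹ (mod m₁): 3⁻¹ ≡ 3 (mod 8)
Find y₂ ≡ M₂⁻¹ (mod m₂): 8⁻¹ ≡ 2 (mod 3)
x = a₁·M₁·y₁ + a₂·M₂·y₂ = 1·3·3 + 2·8·2 = 41
Reduce mod 24: x ≡ 17
Check: 17 mod 8 = 1 ✓, 17 mod 3 = 2 ✓

x ≡ 17 (mod 24)


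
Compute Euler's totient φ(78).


Factor n: 78 = 2 × 3 × 13
φ(n) = n · ∏(1 - 1/p) over distinct primes p | n
φ(78) = 78 · (1 - 1/2) · (1 - 1/3) · (1 - 1/13) = 24

φ(78) = 24


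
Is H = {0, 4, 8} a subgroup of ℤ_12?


Subgroup test for H = {0, 4, 8} in (ℤ_12, +):
(1) 0 ∈ H? Yes
(2) Closure: for all a,b ∈ H, (a+b) mod 12 ∈ H? Yes
(3) Inverses: for all a ∈ H, -a mod 12 ∈ H? Yes

Yes, H is a subgroup of ℤ_12


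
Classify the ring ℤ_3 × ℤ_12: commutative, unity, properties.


Direct product ring; commutative with unity (1,1); but (1,0)·(0,1) = (0,0) gives zero divisors, so not an integral domain
Commutative: Yes
Integral domain: No
Has unity: Yes

ℤ_3 × ℤ_12: Commutative=Yes, Unity=Yes


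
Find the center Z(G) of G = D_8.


Z(G) = {g ∈ G | gx = xg for all x ∈ G}
For even n, Z(D_n) = {e, r^(n/2)}: the 180° rotation r^4 commutes with every reflection and rotation

Z(D_8) = {e, r^4}


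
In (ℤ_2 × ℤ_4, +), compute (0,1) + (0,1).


Operation: componentwise addition mod (2, 4)
(0,1) + (0,1) = ((a₁+b₁) mod 2, (a₂+b₂) mod 4) with a = (0,1), b = (0,1)

(0,1) + (0,1) = (0,2)


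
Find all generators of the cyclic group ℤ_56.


g generates ℤ_n iff gcd(g,n) = 1
Prime factors of 56: 2, 7
Generators are g ∈ {1,...,55} not divisible by any of these primes.
Generators: {1, 3, 5, 9, 11, 13, 15, 17, 19, 23, 25, 27, 29, 31, 33, 37, 39, 41, 43, 45, 47, 51, 53, 55}
Number of generators = φ(56) = 24

Generators of ℤ_56 = {1, 3, 5, 9, 11, 13, 15, 17, 19, 23, 25, 27, 29, 31, 33, 37, 39, 41, 43, 45, 47, 51, 53, 55}


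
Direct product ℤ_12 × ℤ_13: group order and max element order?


|ℤ_12 × ℤ_13| = 12 × 13 = 156
Max element order = lcm(12,13) = 156
Cyclic? Yes (gcd=1)

|ℤ_12×ℤ_13| = 156, max element order = 156


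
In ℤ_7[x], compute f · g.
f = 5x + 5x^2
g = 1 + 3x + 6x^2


Expand and collect like terms; reduce coefficients mod 7:
x^0: 0·1 = 0 ≡ 0 (mod 7)
x^1: 0·3 + 5·1 = 5 ≡ 5 (mod 7)
x^2: 0·6 + 5·3 + 5·1 = 20 ≡ 6 (mod 7)
x^3: 5·6 + 5·3 = 45 ≡ 3 (mod 7)
x^4: 5·6 = 30 ≡ 2 (mod 7)
Result: 5x + 6x^2 + 3x^3 + 2x^4

f · g = 5x + 6x^2 + 3x^3 + 2x^4


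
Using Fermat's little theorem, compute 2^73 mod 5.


Fermat's little theorem: if p is prime and gcd(a,p)=1, then a^(p-1) ≡ 1 (mod p)
p = 5 is prime, gcd(2,5) = 1
Reduce exponent: 73 mod 4 = 1
So 2^73 ≡ 2^1 (mod 5)
2^1 mod 5 = 2

2^73 ≡ 2 (mod 5)


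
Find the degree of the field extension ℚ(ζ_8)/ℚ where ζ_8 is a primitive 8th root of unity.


[ℚ(ζ_n):ℚ] = deg Φ_n(x) = φ(n). Here φ(8) = 4

[ℚ(ζ_8)/ℚ where ζ_8 is a primitive 8th root of unity] = 4


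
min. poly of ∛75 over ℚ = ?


∛75 satisfies x³ - 75 = 0, irreducible over ℚ (no rational root; 75 is not a perfect cube)

Minimal polynomial: x³ - 75


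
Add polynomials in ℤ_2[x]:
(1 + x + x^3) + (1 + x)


Add coefficients mod 2:
x^0: 1 + 1 = 0 (mod 2)
x^1: 1 + 1 = 0 (mod 2)
x^2: 0 + 0 = 0 (mod 2)
x^3: 1 + 0 = 1 (mod 2)
Result: x^3

f + g = x^3


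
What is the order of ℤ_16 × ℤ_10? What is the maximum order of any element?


|ℤ_16 × ℤ_10| = 16 × 10 = 160
Max element order = lcm(16,10) = 80
Cyclic? No (gcd=2)

|ℤ_16×ℤ_10| = 160, max element order = 80


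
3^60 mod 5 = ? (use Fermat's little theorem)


Fermat's little theorem: if p is prime and gcd(a,p)=1, then a^(p-1) ≡ 1 (mod p)
p = 5 is prime, gcd(3,5) = 1
Reduce exponent: 60 mod 4 = 0
So 3^60 ≡ 3^0 (mod 5)
3^0 = 1

3^60 ≡ 1 (mod 5)


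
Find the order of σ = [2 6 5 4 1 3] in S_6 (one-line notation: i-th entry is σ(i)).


Cycle decomposition: (1 2 6 3 5)
Cycle lengths: 5
Order = lcm(5) = 5

ord(σ) = 5


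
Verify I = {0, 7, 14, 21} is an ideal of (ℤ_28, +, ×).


Check ideal conditions for I = {0, 7, 14, 21} in ℤ_28:
(1) I is an additive subgroup? Yes
(2) For r ∈ ℤ_28 and a ∈ I: r·a ∈ I? Yes

Yes, I is an ideal of ℤ_28


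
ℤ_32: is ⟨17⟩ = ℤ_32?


g generates ℤ_n iff gcd(g, n) = 1
gcd(17, 32) = 1
Since gcd = 1, 17 is a generator.

Yes, 17 generates ℤ_32


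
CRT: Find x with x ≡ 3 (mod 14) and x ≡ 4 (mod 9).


m₁ = 14, m₂ = 9, gcd = 1, so CRT applies. M = m₁·m₂ = 126
Let M₁ = M/m₁ = 9, M₂ = M/m₂ = 14
Find y₁ ≡ M₁⁻¹ (mod m₁): 9⁻¹ ≡ 11 (mod 14)
Find y₂ ≡ M₂⁻¹ (mod m₂): 14⁻¹ ≡ 2 (mod 9)
x = a₁·M₁·y₁ + a₂·M₂·y₂ = 3·9·11 + 4·14·2 = 409
Reduce mod 126: x ≡ 31
Check: 31 mod 14 = 3 ✓, 31 mod 9 = 4 ✓

x ≡ 31 (mod 126)


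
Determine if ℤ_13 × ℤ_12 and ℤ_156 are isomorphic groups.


Comparing ℤ_13 × ℤ_12 and ℤ_156:
gcd(13,12) = 1, so ℤ_13 × ℤ_12 ≅ ℤ_156 (CRT)

Yes, ℤ_13 × ℤ_12 ≅ ℤ_156


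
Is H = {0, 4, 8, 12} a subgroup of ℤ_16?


Subgroup test for H = {0, 4, 8, 12} in (ℤ_16, +):
(1) 0 ∈ H? Yes
(2) Closure: for all a,b ∈ H, (a+b) mod 16 ∈ H? Yes
(3) Inverses: for all a ∈ H, -a mod 16 ∈ H? Yes

Yes, H is a subgroup of ℤ_16


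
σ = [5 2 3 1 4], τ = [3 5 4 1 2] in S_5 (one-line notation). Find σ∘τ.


σ∘τ: apply τ first, then σ
1 →τ 3 →σ 3
2 →τ 5 →σ 4
3 →τ 4 →σ 1
4 →τ 1 →σ 5
5 →τ 2 →σ 2

σ∘τ = [3 4 1 5 2]


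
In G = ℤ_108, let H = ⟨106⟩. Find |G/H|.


|⟨106⟩| = n / gcd(106, 108) = 108 / 2 = 54
H is normal (ℤ_108 is abelian).
|G/H| = |G| / |H| = 108 / 54 = 2

|G/H| = 2


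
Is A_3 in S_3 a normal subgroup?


H = A_3 in S_3
A_3 has index 2 in S_3, and every subgroup of index 2 is normal

Yes, normal subgroup


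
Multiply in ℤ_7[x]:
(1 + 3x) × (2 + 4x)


Expand and collect like terms; reduce coefficients mod 7:
x^0: 1·2 = 2 ≡ 2 (mod 7)
x^1: 1·4 + 3·2 = 10 ≡ 3 (mod 7)
x^2: 3·4 = 12 ≡ 5 (mod 7)
Result: 2 + 3x + 5x^2

f · g = 2 + 3x + 5x^2


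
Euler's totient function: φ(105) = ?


Factor n: 105 = 3 × 5 × 7
φ(n) = n · ∏(1 - 1/p) over distinct primes p | n
φ(105) = 105 · (1 - 1/3) · (1 - 1/5) · (1 - 1/7) = 48

φ(105) = 48


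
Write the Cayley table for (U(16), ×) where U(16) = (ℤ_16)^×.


Elements: {1, 3, 5, 7, 9, 11, 13, 15}
Operation: multiplication mod 16
Entry (a, b) = (a × b) mod 16

Cayley table:
   |  1 |  3 |  5 |  7 |  9 | 11 | 13 | 15
 1 |  1 |  3 |  5 |  7 |  9 | 11 | 13 | 15
 3 |  3 |  9 | 15 |  5 | 11 |  1 |  7 | 13
 5 |  5 | 15 |  9 |  3 | 13 |  7 |  1 | 11
 7 |  7 |  5 |  3 |  1 | 15 | 13 | 11 |  9
 9 |  9 | 11 | 13 | 15 |  1 |  3 |  5 |  7
11 | 11 |  1 |  7 | 13 |  3 |  9 | 15 |  5
13 | 13 |  7 |  1 | 11 |  5 | 15 |  9 |  3
15 | 15 | 13 | 11 |  9 |  7 |  5 |  3 |  1


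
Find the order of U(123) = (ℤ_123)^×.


U(n) is the group of units mod n; |U(n)| = φ(n)
|U(123)| = φ(123) = 80

|U(123) = (ℤ_123)^×| = 80


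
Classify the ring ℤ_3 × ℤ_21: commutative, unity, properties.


Direct product ring; commutative with unity (1,1); but (1,0)·(0,1) = (0,0) gives zero divisors, so not an integral domain
Commutative: Yes
Integral domain: No
Has unity: Yes

ℤ_3 × ℤ_21: Commutative=Yes, Unity=Yes


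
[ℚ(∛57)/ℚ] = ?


∛57 has minimal polynomial x³ - 57 (irreducible over ℚ since 57 is not a perfect cube)

[ℚ(∛57)/ℚ] = 3


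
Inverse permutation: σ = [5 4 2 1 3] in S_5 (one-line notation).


To find σ⁻¹, swap domain and range:
σ(1) = 5 → σ⁻¹(5) = 1
σ(2) = 4 → σ⁻¹(4) = 2
σ(3) = 2 → σ⁻¹(2) = 3
σ(4) = 1 → σ⁻¹(1) = 4
σ(5) = 3 → σ⁻¹(3) = 5

σ⁻¹ = [4 3 5 2 1]


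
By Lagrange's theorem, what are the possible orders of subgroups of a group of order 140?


Lagrange's theorem: |H| divides |G|
|G| = 140
Divisors of 140: 1, 2, 4, 5, 7, 10, 14, 20, 28, 35, 70, 140

Possible subgroup orders: {1, 2, 4, 5, 7, 10, 14, 20, 28, 35, 70, 140}


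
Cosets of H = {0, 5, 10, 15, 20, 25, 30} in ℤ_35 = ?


H = {0, 5, 10, 15, 20, 25, 30}, |H| = 7
Number of cosets = |G|/|H| = 35/7 = 5
0 + H = {0, 5, 10, 15, 20, 25, 30}
1 + H = {1, 6, 11, 16, 21, 26, 31}
2 + H = {2, 7, 12, 17, 22, 27, 32}
3 + H = {3, 8, 13, 18, 23, 28, 33}
4 + H = {4, 9, 14, 19, 24, 29, 34}

Cosets: 0+H={0,5,10,15,20,25,30}; 1+H={1,6,11,16,21,26,31}; 2+H={2,7,12,17,22,27,32}; 3+H={3,8,13,18,23,28,33}; 4+H={4,9,14,19,24,29,34}


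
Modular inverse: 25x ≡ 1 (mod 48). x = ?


Use the extended Euclidean algorithm to write 1 = 25·s + 48·t; then s mod 48 is the inverse.
Euclidean algorithm:
  25 = 0·48 + 25
  48 = 1·25 + 23
  25 = 1·23 + 2
  23 = 11·2 + 1
  2 = 2·1 + 0
gcd(25,48) = 1
Back-substitution gives: 25·(-23) + 48·(12) = 1
So 25⁻¹ ≡ -23 ≡ 25 (mod 48)
Check: 25 × 25 = 625 ≡ 1 (mod 48) ✓

25⁻¹ ≡ 25 (mod 48)


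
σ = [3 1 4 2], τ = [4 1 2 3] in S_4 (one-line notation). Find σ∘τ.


σ∘τ: apply τ first, then σ
1 →τ 4 →σ 2
2 →τ 1 →σ 3
3 →τ 2 →σ 1
4 →τ 3 →σ 4

σ∘τ = [2 3 1 4]


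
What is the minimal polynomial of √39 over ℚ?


√39 satisfies x² - 39 = 0, irreducible over ℚ since 39 is squarefree

Minimal polynomial: x² - 39


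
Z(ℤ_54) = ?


Z(G) = {g ∈ G | gx = xg for all x ∈ G}
ℤ_54 is abelian, so Z(G) = G

Z(ℤ_54) = ℤ_54


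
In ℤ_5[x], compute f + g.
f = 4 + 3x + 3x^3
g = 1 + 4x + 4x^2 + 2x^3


Add coefficients mod 5:
x^0: 4 + 1 = 0 (mod 5)
x^1: 3 + 4 = 2 (mod 5)
x^2: 0 + 4 = 4 (mod 5)
x^3: 3 + 2 = 0 (mod 5)
Result: 2x + 4x^2

f + g = 2x + 4x^2


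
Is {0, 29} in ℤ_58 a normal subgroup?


H = {0, 29} in ℤ_58
ℤ_58 is abelian; every subgroup of an abelian group is normal

Yes, normal subgroup


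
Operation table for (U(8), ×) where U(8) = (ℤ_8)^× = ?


Elements: {1, 3, 5, 7}
Operation: multiplication mod 8
Entry (a, b) = (a × b) mod 8

Cayley table:
  | 1 | 3 | 5 | 7
1 | 1 | 3 | 5 | 7
3 | 3 | 1 | 7 | 5
5 | 5 | 7 | 1 | 3
7 | 7 | 5 | 3 | 1


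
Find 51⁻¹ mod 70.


Use the extended Euclidean algorithm to write 1 = 51·s + 70·t; then s mod 70 is the inverse.
Euclidean algorithm:
  51 = 0·70 + 51
  70 = 1·51 + 19
  51 = 2·19 + 13
  19 = 1·13 + 6
  13 = 2·6 + 1
  6 = 6·1 + 0
gcd(51,70) = 1
Back-substitution gives: 51·(11) + 70·(-8) = 1
So 51⁻¹ ≡ 11 ≡ 11 (mod 70)
Check: 51 × 11 = 561 ≡ 1 (mod 70) ✓

51⁻¹ ≡ 11 (mod 70)


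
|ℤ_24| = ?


ℤ_n has n elements.

|ℤ_24| = 24


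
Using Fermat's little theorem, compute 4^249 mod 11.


Fermat's little theorem: if p is prime and gcd(a,p)=1, then a^(p-1) ≡ 1 (mod p)
p = 11 is prime, gcd(4,11) = 1
Reduce exponent: 249 mod 10 = 9
So 4^249 ≡ 4^9 (mod 11)
4^9 mod 11 = 3

4^249 ≡ 3 (mod 11)


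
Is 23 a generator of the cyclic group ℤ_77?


g generates ℤ_n iff gcd(g, n) = 1
gcd(23, 77) = 1
Since gcd = 1, 23 is a generator.

Yes, 23 generates ℤ_77


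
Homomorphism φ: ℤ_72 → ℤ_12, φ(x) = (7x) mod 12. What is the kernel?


Kernel = preimage of identity
ker(φ) = {x ∈ ℤ_72 : 7x ≡ 0 (mod 12)}. Since 12 | 72, φ is well-defined. The kernel is the cyclic subgroup ⟨12⟩ of ℤ_72 (order 6), i.e. {0, 12, 24, 36, 48, 60}

ker(φ) = {0, 12, 24, 36, 48, 60}


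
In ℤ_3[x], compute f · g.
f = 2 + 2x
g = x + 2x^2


Expand and collect like terms; reduce coefficients mod 3:
x^0: 2·0 = 0 ≡ 0 (mod 3)
x^1: 2·1 + 2·0 = 2 ≡ 2 (mod 3)
x^2: 2·2 + 2·1 = 6 ≡ 0 (mod 3)
x^3: 2·2 = 4 ≡ 1 (mod 3)
Result: 2x + x^3

f · g = 2x + x^3


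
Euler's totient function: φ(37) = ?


Factor n: 37 = 37
φ(n) = n · ∏(1 - 1/p) over distinct primes p | n
φ(37) = 37 · (1 - 1/37) = 36

φ(37) = 36


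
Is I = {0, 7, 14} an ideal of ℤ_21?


Check ideal conditions for I = {0, 7, 14} in ℤ_21:
(1) I is an additive subgroup? Yes
(2) For r ∈ ℤ_21 and a ∈ I: r·a ∈ I? Yes

Yes, I is an ideal of ℤ_21


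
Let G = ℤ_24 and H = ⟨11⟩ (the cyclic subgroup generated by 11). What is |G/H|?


|⟨11⟩| = n / gcd(11, 24) = 24 / 1 = 24
H is normal (ℤ_24 is abelian).
|G/H| = |G| / |H| = 24 / 24 = 1

|G/H| = 1


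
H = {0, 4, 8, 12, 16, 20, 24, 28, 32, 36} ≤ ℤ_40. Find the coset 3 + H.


3 + H = {3 + h (mod 40) : h ∈ H}
3+0=3, 3+4=7, 3+8=11, 3+12=15, 3+16=19, 3+20=23, 3+24=27, 3+28=31, 3+32=35, 3+36=39

3 + H = {3, 7, 11, 15, 19, 23, 27, 31, 35, 39}


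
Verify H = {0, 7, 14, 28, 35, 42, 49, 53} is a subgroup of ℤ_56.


Subgroup test for H = {0, 7, 14, 28, 35, 42, 49, 53} in (ℤ_56, +):
(1) 0 ∈ H? Yes
(2) Closure: for all a,b ∈ H, (a+b) mod 56 ∈ H? No  [counterexample: 7 + 14 = 21 ∉ H]
(3) Inverses: for all a ∈ H, -a mod 56 ∈ H? No

No, H is not a subgroup of ℤ_56


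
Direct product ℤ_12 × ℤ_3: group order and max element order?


|ℤ_12 × ℤ_3| = 12 × 3 = 36
Max element order = lcm(12,3) = 12
Cyclic? No (gcd=3)

|ℤ_12×ℤ_3| = 36, max element order = 12


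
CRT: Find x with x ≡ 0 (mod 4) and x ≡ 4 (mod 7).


m₁ = 4, m₂ = 7, gcd = 1, so CRT applies. M = m₁·m₂ = 28
Let M₁ = M/m₁ = 7, M₂ = M/m₂ = 4
Find y₁ ≡ M₁⁻¹ (mod m₁): 7⁻¹ ≡ 3 (mod 4)
Find y₂ ≡ M₂⁻¹ (mod m₂): 4⁻¹ ≡ 2 (mod 7)
x = a₁·M₁·y₁ + a₂·M₂·y₂ = 0·7·3 + 4·4·2 = 32
Reduce mod 28: x ≡ 4
Check: 4 mod 4 = 0 ✓, 4 mod 7 = 4 ✓

x ≡ 4 (mod 28)


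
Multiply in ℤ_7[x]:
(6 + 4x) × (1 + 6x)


Expand and collect like terms; reduce coefficients mod 7:
x^0: 6·1 = 6 ≡ 6 (mod 7)
x^1: 6·6 + 4·1 = 40 ≡ 5 (mod 7)
x^2: 4·6 = 24 ≡ 3 (mod 7)
Result: 6 + 5x + 3x^2

f · g = 6 + 5x + 3x^2


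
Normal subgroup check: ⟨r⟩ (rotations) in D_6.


H = ⟨r⟩ (rotations) in D_6
The rotation subgroup ⟨r⟩ has index 2 in D_6, so it is normal

Yes, normal subgroup


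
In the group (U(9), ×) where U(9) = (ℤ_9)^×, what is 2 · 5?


Operation: multiplication mod 9
2 · 5 = (a × b) mod 9 with a = 2, b = 5

2 · 5 = 1


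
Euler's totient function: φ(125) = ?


Factor n: 125 = 5^3
φ(n) = n · ∏(1 - 1/p) over distinct primes p | n
φ(125) = 125 · (1 - 1/5) = 100

φ(125) = 100


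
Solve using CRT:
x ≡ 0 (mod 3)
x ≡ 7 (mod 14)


m₁ = 3, m₂ = 14, gcd = 1, so CRT applies. M = m₁·m₂ = 42
Let M₁ = M/m₁ = 14, M₂ = M/m₂ = 3
Find y₁ ≡ M₁⁻¹ (mod m₁): 14⁻¹ ≡ 2 (mod 3)
Find y₂ ≡ M₂⁻¹ (mod m₂): 3⁻¹ ≡ 5 (mod 14)
x = a₁·M₁·y₁ + a₂·M₂·y₂ = 0·14·2 + 7·3·5 = 105
Reduce mod 42: x ≡ 21
Check: 21 mod 3 = 0 ✓, 21 mod 14 = 7 ✓

x ≡ 21 (mod 42)


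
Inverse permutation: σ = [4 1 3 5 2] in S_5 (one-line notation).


To find σ⁻¹, swap domain and range:
σ(1) = 4 → σ⁻¹(4) = 1
σ(2) = 1 → σ⁻¹(1) = 2
σ(3) = 3 → σ⁻¹(3) = 3
σ(4) = 5 → σ⁻¹(5) = 4
σ(5) = 2 → σ⁻¹(2) = 5

σ⁻¹ = [2 5 3 1 4]


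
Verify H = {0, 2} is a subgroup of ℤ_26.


Subgroup test for H = {0, 2} in (ℤ_26, +):
(1) 0 ∈ H? Yes
(2) Closure: for all a,b ∈ H, (a+b) mod 26 ∈ H? No  [counterexample: 2 + 2 = 4 ∉ H]
(3) Inverses: for all a ∈ H, -a mod 26 ∈ H? No

No, H is not a subgroup of ℤ_26


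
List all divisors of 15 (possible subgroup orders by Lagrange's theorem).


Lagrange's theorem: |H| divides |G|
|G| = 15
Divisors of 15: 1, 3, 5, 15

Possible subgroup orders: {1, 3, 5, 15}


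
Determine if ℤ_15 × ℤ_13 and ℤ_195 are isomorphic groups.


Comparing ℤ_15 × ℤ_13 and ℤ_195:
gcd(15,13) = 1, so ℤ_15 × ℤ_13 ≅ ℤ_195 (CRT)

Yes, ℤ_15 × ℤ_13 ≅ ℤ_195


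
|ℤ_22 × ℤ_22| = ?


|A × B| = |A| · |B|
|ℤ_22 × ℤ_22| = 22 × 22 = 484

|ℤ_22 × ℤ_22| = 484


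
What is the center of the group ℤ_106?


Z(G) = {g ∈ G | gx = xg for all x ∈ G}
ℤ_106 is abelian, so Z(G) = G

Z(ℤ_106) = ℤ_106


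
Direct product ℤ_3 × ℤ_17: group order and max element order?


|ℤ_3 × ℤ_17| = 3 × 17 = 51
Max element order = lcm(3,17) = 51
Cyclic? Yes (gcd=1)

|ℤ_3×ℤ_17| = 51, max element order = 51


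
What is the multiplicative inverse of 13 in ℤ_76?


Use the extended Euclidean algorithm to write 1 = 13·s + 76·t; then s mod 76 is the inverse.
Euclidean algorithm:
  13 = 0·76 + 13
  76 = 5·13 + 11
  13 = 1·11 + 2
  11 = 5·2 + 1
  2 = 2·1 + 0
gcd(13,76) = 1
Back-substitution gives: 13·(-35) + 76·(6) = 1
So 13⁻¹ ≡ -35 ≡ 41 (mod 76)
Check: 13 × 41 = 533 ≡ 1 (mod 76) ✓

13⁻¹ ≡ 41 (mod 76)


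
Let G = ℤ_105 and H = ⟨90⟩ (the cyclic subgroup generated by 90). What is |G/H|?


|⟨90⟩| = n / gcd(90, 105) = 105 / 15 = 7
H is normal (ℤ_105 is abelian).
|G/H| = |G| / |H| = 105 / 7 = 15

|G/H| = 15


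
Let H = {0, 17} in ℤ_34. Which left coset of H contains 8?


8 + H = {8 + h (mod 34) : h ∈ H}
8+0=8, 8+17=25

8 + H = {8, 25}


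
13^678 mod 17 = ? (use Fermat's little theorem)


Fermat's little theorem: if p is prime and gcd(a,p)=1, then a^(p-1) ≡ 1 (mod p)
p = 17 is prime, gcd(13,17) = 1
Reduce exponent: 678 mod 16 = 6
So 13^678 ≡ 13^6 (mod 17)
13^6 mod 17 = 16

13^678 ≡ 16 (mod 17)


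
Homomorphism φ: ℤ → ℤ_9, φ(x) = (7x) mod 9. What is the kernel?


Kernel = preimage of identity
ker(φ) = {x ∈ ℤ : 7x ≡ 0 (mod 9)}. gcd(7,9) = 1, so 7x ≡ 0 (mod 9) ⟺ x ≡ 0 (mod 9/1 = 9). Hence ker(φ) = 9ℤ

ker(φ) = 9ℤ


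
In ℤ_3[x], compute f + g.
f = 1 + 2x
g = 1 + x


Add coefficients mod 3:
x^0: 1 + 1 = 2 (mod 3)
x^1: 2 + 1 = 0 (mod 3)
Result: 2

f + g = 2


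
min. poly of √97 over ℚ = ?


√97 satisfies x² - 97 = 0, irreducible over ℚ since 97 is squarefree

Minimal polynomial: x² - 97


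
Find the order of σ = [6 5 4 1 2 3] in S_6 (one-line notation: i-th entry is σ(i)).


Cycle decomposition: (1 6 3 4) (2 5)
Cycle lengths: 4, 2
Order = lcm(4, 2) = 4

ord(σ) = 4


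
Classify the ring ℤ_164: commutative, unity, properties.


ℤ_164 is a commutative ring with unity 1; 164 = 2×82 is composite, so 2·82 ≡ 0 gives zero divisors (not an integral domain)
Commutative: Yes
Integral domain: No
Has unity: Yes

ℤ_164: Commutative=Yes, Unity=Yes


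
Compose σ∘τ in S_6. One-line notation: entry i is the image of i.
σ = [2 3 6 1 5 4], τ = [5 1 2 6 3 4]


σ∘τ: apply τ first, then σ
1 →τ 5 →σ 5
2 →τ 1 →σ 2
3 →τ 2 →σ 3
4 →τ 6 →σ 4
5 →τ 3 →σ 6
6 →τ 4 →σ 1

σ∘τ = [5 2 3 4 6 1]


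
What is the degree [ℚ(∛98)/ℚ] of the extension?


∛98 has minimal polynomial x³ - 98 (irreducible over ℚ since 98 is not a perfect cube)

[ℚ(∛98)/ℚ] = 3


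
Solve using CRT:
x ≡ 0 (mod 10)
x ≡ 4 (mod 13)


m₁ = 10, m₂ = 13, gcd = 1, so CRT applies. M = m₁·m₂ = 130
Let M₁ = M/m₁ = 13, M₂ = M/m₂ = 10
Find y₁ ≡ M₁⁻¹ (mod m₁): 13⁻¹ ≡ 7 (mod 10)
Find y₂ ≡ M₂⁻¹ (mod m₂): 10⁻¹ ≡ 4 (mod 13)
x = a₁·M₁·y₁ + a₂·M₂·y₂ = 0·13·7 + 4·10·4 = 160
Reduce mod 130: x ≡ 30
Check: 30 mod 10 = 0 ✓, 30 mod 13 = 4 ✓

x ≡ 30 (mod 130)


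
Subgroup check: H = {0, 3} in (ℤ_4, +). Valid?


Subgroup test for H = {0, 3} in (ℤ_4, +):
(1) 0 ∈ H? Yes
(2) Closure: for all a,b ∈ H, (a+b) mod 4 ∈ H? No  [counterexample: 3 + 3 = 2 ∉ H]
(3) Inverses: for all a ∈ H, -a mod 4 ∈ H? No

No, H is not a subgroup of ℤ_4


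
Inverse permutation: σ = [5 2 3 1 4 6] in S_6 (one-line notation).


To find σ⁻¹, swap domain and range:
σ(1) = 5 → σ⁻¹(5) = 1
σ(2) = 2 → σ⁻¹(2) = 2
σ(3) = 3 → σ⁻¹(3) = 3
σ(4) = 1 → σ⁻¹(1) = 4
σ(5) = 4 → σ⁻¹(4) = 5
σ(6) = 6 → σ⁻¹(6) = 6

σ⁻¹ = [4 2 3 5 1 6]


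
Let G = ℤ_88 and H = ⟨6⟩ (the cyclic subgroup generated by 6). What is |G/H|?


|⟨6⟩| = n / gcd(6, 88) = 88 / 2 = 44
H is normal (ℤ_88 is abelian).
|G/H| = |G| / |H| = 88 / 44 = 2

|G/H| = 2


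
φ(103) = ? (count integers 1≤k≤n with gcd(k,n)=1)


Factor n: 103 = 103
φ(n) = n · ∏(1 - 1/p) over distinct primes p | n
φ(103) = 103 · (1 - 1/103) = 102

φ(103) = 102


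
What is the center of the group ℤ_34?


Z(G) = {g ∈ G | gx = xg for all x ∈ G}
ℤ_34 is abelian, so Z(G) = G

Z(ℤ_34) = ℤ_34


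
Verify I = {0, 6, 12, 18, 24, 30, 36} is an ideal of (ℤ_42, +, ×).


Check ideal conditions for I = {0, 6, 12, 18, 24, 30, 36} in ℤ_42:
(1) I is an additive subgroup? Yes
(2) For r ∈ ℤ_42 and a ∈ I: r·a ∈ I? Yes

Yes, I is an ideal of ℤ_42


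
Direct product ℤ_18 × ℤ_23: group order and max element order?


|ℤ_18 × ℤ_23| = 18 × 23 = 414
Max element order = lcm(18,23) = 414
Cyclic? Yes (gcd=1)

|ℤ_18×ℤ_23| = 414, max element order = 414


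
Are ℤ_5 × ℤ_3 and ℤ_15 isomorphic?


Comparing ℤ_5 × ℤ_3 and ℤ_15:
gcd(5,3) = 1, so ℤ_5 × ℤ_3 ≅ ℤ_15 (CRT)

Yes, ℤ_5 × ℤ_3 ≅ ℤ_15


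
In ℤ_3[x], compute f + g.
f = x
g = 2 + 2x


Add coefficients mod 3:
x^0: 0 + 2 = 2 (mod 3)
x^1: 1 + 2 = 0 (mod 3)
Result: 2

f + g = 2


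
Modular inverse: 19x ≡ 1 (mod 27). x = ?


Use the extended Euclidean algorithm to write 1 = 19·s + 27·t; then s mod 27 is the inverse.
Euclidean algorithm:
  19 = 0·27 + 19
  27 = 1·19 + 8
  19 = 2·8 + 3
  8 = 2·3 + 2
  3 = 1·2 + 1
  2 = 2·1 + 0
gcd(19,27) = 1
Back-substitution gives: 19·(10) + 27·(-7) = 1
So 19⁻¹ ≡ 10 ≡ 10 (mod 27)
Check: 19 × 10 = 190 ≡ 1 (mod 27) ✓

19⁻¹ ≡ 10 (mod 27)


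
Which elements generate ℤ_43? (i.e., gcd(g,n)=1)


g generates ℤ_n iff gcd(g,n) = 1
Prime factors of 43: 43
Generators are g ∈ {1,...,42} not divisible by any of these primes.
Generators: {1, 2, 3, 4, 5, 6, 7, 8, 9, 10, 11, 12, 13, 14, 15, 16, 17, 18, 19, 20, 21, 22, 23, 24, 25, 26, 27, 28, 29, 30, 31, 32, 33, 34, 35, 36, 37, 38, 39, 40, 41, 42}
Number of generators = φ(43) = 42

Generators of ℤ_43 = {1, 2, 3, 4, 5, 6, 7, 8, 9, 10, 11, 12, 13, 14, 15, 16, 17, 18, 19, 20, 21, 22, 23, 24, 25, 26, 27, 28, 29, 30, 31, 32, 33, 34, 35, 36, 37, 38, 39, 40, 41, 42}


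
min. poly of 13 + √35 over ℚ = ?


Let α = 13 + √35. Then α - 13 = √35, so (α - 13)² = 35, giving α² - 26α + 134 = 0. Degree 2 and α ∉ ℚ, so this is the minimal polynomial.

Minimal polynomial: x² - 26x + 134


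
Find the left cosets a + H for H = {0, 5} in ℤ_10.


H = {0, 5}, |H| = 2
Number of cosets = |G|/|H| = 10/2 = 5
0 + H = {0, 5}
1 + H = {1, 6}
2 + H = {2, 7}
3 + H = {3, 8}
4 + H = {4, 9}

Cosets: 0+H={0,5}; 1+H={1,6}; 2+H={2,7}; 3+H={3,8}; 4+H={4,9}


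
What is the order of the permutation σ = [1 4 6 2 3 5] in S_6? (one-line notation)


Cycle decomposition: (2 4) (3 6 5)
Cycle lengths: 2, 3
Order = lcm(2, 3) = 6

ord(σ) = 6


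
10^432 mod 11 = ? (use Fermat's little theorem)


Fermat's little theorem: if p is prime and gcd(a,p)=1, then a^(p-1) ≡ 1 (mod p)
p = 11 is prime, gcd(10,11) = 1
Reduce exponent: 432 mod 10 = 2
So 10^432 ≡ 10^2 (mod 11)
10^2 mod 11 = 1

10^432 ≡ 1 (mod 11)


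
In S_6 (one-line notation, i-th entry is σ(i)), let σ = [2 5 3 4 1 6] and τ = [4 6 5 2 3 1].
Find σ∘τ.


σ∘τ: apply τ first, then σ
1 →τ 4 →σ 4
2 →τ 6 →σ 6
3 →τ 5 →σ 1
4 →τ 2 →σ 5
5 →τ 3 →σ 3
6 →τ 1 →σ 2

σ∘τ = [4 6 1 5 3 2]


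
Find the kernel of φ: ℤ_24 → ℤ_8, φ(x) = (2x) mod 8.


Kernel = preimage of identity
ker(φ) = {x ∈ ℤ_24 : 2x ≡ 0 (mod 8)}. Since 8 | 24, φ is well-defined. The kernel is the cyclic subgroup ⟨4⟩ of ℤ_24 (order 6), i.e. {0, 4, 8, 12, 16, 20}

ker(φ) = {0, 4, 8, 12, 16, 20}


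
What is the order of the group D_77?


|D_n| = 2n (n rotations and n reflections)
|D_77| = 2×77 = 154

|D_77| = 154


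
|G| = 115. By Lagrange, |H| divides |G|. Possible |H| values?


Lagrange's theorem: |H| divides |G|
|G| = 115
Divisors of 115: 1, 5, 23, 115

Possible subgroup orders: {1, 5, 23, 115}


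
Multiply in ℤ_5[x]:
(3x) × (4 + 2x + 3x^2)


Expand and collect like terms; reduce coefficients mod 5:
x^0: 0·4 = 0 ≡ 0 (mod 5)
x^1: 0·2 + 3·4 = 12 ≡ 2 (mod 5)
x^2: 0·3 + 3·2 = 6 ≡ 1 (mod 5)
x^3: 3·3 = 9 ≡ 4 (mod 5)
Result: 2x + x^2 + 4x^3

f · g = 2x + x^2 + 4x^3


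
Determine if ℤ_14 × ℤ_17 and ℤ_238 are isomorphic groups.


Comparing ℤ_14 × ℤ_17 and ℤ_238:
gcd(14,17) = 1, so ℤ_14 × ℤ_17 ≅ ℤ_238 (CRT)

Yes, ℤ_14 × ℤ_17 ≅ ℤ_238


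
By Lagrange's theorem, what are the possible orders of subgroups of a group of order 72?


Lagrange's theorem: |H| divides |G|
|G| = 72
Divisors of 72: 1, 2, 3, 4, 6, 8, 9, 12, 18, 24, 36, 72

Possible subgroup orders: {1, 2, 3, 4, 6, 8, 9, 12, 18, 24, 36, 72}


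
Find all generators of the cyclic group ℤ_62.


g generates ℤ_n iff gcd(g,n) = 1
Prime factors of 62: 2, 31
Generators are g ∈ {1,...,61} not divisible by any of these primes.
Generators: {1, 3, 5, 7, 9, 11, 13, 15, 17, 19, 21, 23, 25, 27, 29, 33, 35, 37, 39, 41, 43, 45, 47, 49, 51, 53, 55, 57, 59, 61}
Number of generators = φ(62) = 30

Generators of ℤ_62 = {1, 3, 5, 7, 9, 11, 13, 15, 17, 19, 21, 23, 25, 27, 29, 33, 35, 37, 39, 41, 43, 45, 47, 49, 51, 53, 55, 57, 59, 61}


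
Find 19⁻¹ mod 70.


Use the extended Euclidean algorithm to write 1 = 19·s + 70·t; then s mod 70 is the inverse.
Euclidean algorithm:
  19 = 0·70 + 19
  70 = 3·19 + 13
  19 = 1·13 + 6
  13 = 2·6 + 1
  6 = 6·1 + 0
gcd(19,70) = 1
Back-substitution gives: 19·(-11) + 70·(3) = 1
So 19⁻¹ ≡ -11 ≡ 59 (mod 70)
Check: 19 × 59 = 1121 ≡ 1 (mod 70) ✓

19⁻¹ ≡ 59 (mod 70)


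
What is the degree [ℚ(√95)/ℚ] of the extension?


√95 has minimal polynomial x² - 95 (irreducible over ℚ since 95 is squarefree)

[ℚ(√95)/ℚ] = 2


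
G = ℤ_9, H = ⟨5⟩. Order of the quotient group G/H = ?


|⟨5⟩| = n / gcd(5, 9) = 9 / 1 = 9
H is normal (ℤ_9 is abelian).
|G/H| = |G| / |H| = 9 / 9 = 1

|G/H| = 1


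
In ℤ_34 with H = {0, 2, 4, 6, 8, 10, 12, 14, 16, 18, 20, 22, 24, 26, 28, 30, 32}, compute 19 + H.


19 + H = {19 + h (mod 34) : h ∈ H}
19+0=19, 19+2=21, 19+4=23, 19+6=25, 19+8=27, 19+10=29, 19+12=31, 19+14=33, 19+16=1, 19+18=3, 19+20=5, 19+22=7, 19+24=9, 19+26=11, 19+28=13, 19+30=15, 19+32=17
19 + H = {1, 3, 5, 7, 9, 11, 13, 15, 17, 19, 21, 23, 25, 27, 29, 31, 33} = 1 + H

19 + H = {1, 3, 5, 7, 9, 11, 13, 15, 17, 19, 21, 23, 25, 27, 29, 31, 33}


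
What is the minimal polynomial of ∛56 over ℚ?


∛56 satisfies x³ - 56 = 0, irreducible over ℚ (no rational root; 56 is not a perfect cube)

Minimal polynomial: x³ - 56


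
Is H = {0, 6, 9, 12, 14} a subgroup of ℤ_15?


Subgroup test for H = {0, 6, 9, 12, 14} in (ℤ_15, +):
(1) 0 ∈ H? Yes
(2) Closure: for all a,b ∈ H, (a+b) mod 15 ∈ H? No  [counterexample: 6 + 12 = 3 ∉ H]
(3) Inverses: for all a ∈ H, -a mod 15 ∈ H? No

No, H is not a subgroup of ℤ_15


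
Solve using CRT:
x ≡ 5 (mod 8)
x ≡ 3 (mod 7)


m₁ = 8, m₂ = 7, gcd = 1, so CRT applies. M = m₁·m₂ = 56
Let M₁ = M/m₁ = 7, M₂ = M/m₂ = 8
Find y₁ ≡ M₁⁻¹ (mod m₁): 7⁻¹ ≡ 7 (mod 8)
Find y₂ ≡ M₂⁻¹ (mod m₂): 8⁻¹ ≡ 1 (mod 7)
x = a₁·M₁·y₁ + a₂·M₂·y₂ = 5·7·7 + 3·8·1 = 269
Reduce mod 56: x ≡ 45
Check: 45 mod 8 = 5 ✓, 45 mod 7 = 3 ✓

x ≡ 45 (mod 56)


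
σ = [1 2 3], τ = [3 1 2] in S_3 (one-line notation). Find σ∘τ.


σ∘τ: apply τ first, then σ
1 →τ 3 →σ 3
2 →τ 1 →σ 1
3 →τ 2 →σ 2

σ∘τ = [3 1 2]


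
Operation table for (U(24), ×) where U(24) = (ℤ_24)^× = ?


Elements: {1, 5, 7, 11, 13, 17, 19, 23}
Operation: multiplication mod 24
Entry (a, b) = (a × b) mod 24

Cayley table:
   |  1 |  5 |  7 | 11 | 13 | 17 | 19 | 23
 1 |  1 |  5 |  7 | 11 | 13 | 17 | 19 | 23
 5 |  5 |  1 | 11 |  7 | 17 | 13 | 23 | 19
 7 |  7 | 11 |  1 |  5 | 19 | 23 | 13 | 17
11 | 11 |  7 |  5 |  1 | 23 | 19 | 17 | 13
13 | 13 | 17 | 19 | 23 |  1 |  5 |  7 | 11
17 | 17 | 13 | 23 | 19 |  5 |  1 | 11 |  7
19 | 19 | 23 | 13 | 17 |  7 | 11 |  1 |  5
23 | 23 | 19 | 17 | 13 | 11 |  7 |  5 |  1


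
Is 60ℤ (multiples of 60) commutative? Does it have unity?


60ℤ is a commutative ring under +,× but has no multiplicative identity (1 ∉ 60ℤ); it has no zero divisors, but without unity it is not an integral domain
Commutative: Yes
Integral domain: No
Has unity: No

60ℤ (multiples of 60): Commutative=Yes, Unity=No


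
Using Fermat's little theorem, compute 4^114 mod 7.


Fermat's little theorem: if p is prime and gcd(a,p)=1, then a^(p-1) ≡ 1 (mod p)
p = 7 is prime, gcd(4,7) = 1
Reduce exponent: 114 mod 6 = 0
So 4^114 ≡ 4^0 (mod 7)
4^0 = 1

4^114 ≡ 1 (mod 7)


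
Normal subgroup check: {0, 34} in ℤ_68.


H = {0, 34} in ℤ_68
ℤ_68 is abelian; every subgroup of an abelian group is normal

Yes, normal subgroup


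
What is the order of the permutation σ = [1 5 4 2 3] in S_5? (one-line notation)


Cycle decomposition: (2 5 3 4)
Cycle lengths: 4
Order = lcm(4) = 4

ord(σ) = 4


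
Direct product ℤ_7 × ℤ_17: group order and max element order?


|ℤ_7 × ℤ_17| = 7 × 17 = 119
Max element order = lcm(7,17) = 119
Cyclic? Yes (gcd=1)

|ℤ_7×ℤ_17| = 119, max element order = 119


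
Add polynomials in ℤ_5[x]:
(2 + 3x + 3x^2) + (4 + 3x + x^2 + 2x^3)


Add coefficients mod 5:
x^0: 2 + 4 = 1 (mod 5)
x^1: 3 + 3 = 1 (mod 5)
x^2: 3 + 1 = 4 (mod 5)
x^3: 0 + 2 = 2 (mod 5)
Result: 1 + x + 4x^2 + 2x^3

f + g = 1 + x + 4x^2 + 2x^3


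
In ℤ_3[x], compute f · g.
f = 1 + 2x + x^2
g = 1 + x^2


Expand and collect like terms; reduce coefficients mod 3:
x^0: 1·1 = 1 ≡ 1 (mod 3)
x^1: 1·0 + 2·1 = 2 ≡ 2 (mod 3)
x^2: 1·1 + 2·0 + 1·1 = 2 ≡ 2 (mod 3)
x^3: 2·1 + 1·0 = 2 ≡ 2 (mod 3)
x^4: 1·1 = 1 ≡ 1 (mod 3)
Result: 1 + 2x + 2x^2 + 2x^3 + x^4

f · g = 1 + 2x + 2x^2 + 2x^3 + x^4


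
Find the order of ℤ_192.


ℤ_n has n elements.

|ℤ_192| = 192


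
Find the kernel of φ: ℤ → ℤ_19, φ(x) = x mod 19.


Kernel = preimage of identity
ker(φ) = {x ∈ ℤ : x ≡ 0 (mod 19)} = 19ℤ = {0, ±19, ±38, ...}

ker(φ) = 19ℤ


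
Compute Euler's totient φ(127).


Factor n: 127 = 127
φ(n) = n · ∏(1 - 1/p) over distinct primes p | n
φ(127) = 127 · (1 - 1/127) = 126

φ(127) = 126


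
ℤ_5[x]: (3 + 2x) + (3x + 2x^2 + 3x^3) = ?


Add coefficients mod 5:
x^0: 3 + 0 = 3 (mod 5)
x^1: 2 + 3 = 0 (mod 5)
x^2: 0 + 2 = 2 (mod 5)
x^3: 0 + 3 = 3 (mod 5)
Result: 3 + 2x^2 + 3x^3

f + g = 3 + 2x^2 + 3x^3


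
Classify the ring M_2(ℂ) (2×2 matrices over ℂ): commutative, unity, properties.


Matrix multiplication is non-commutative for n ≥ 2; the identity matrix I is the unity; singular matrices give zero divisors, so not an integral domain
Commutative: No
Integral domain: No
Has unity: Yes

M_2(ℂ) (2×2 matrices over ℂ): Commutative=No, Unity=Yes


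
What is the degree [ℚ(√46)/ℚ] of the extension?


√46 has minimal polynomial x² - 46 (irreducible over ℚ since 46 is squarefree)

[ℚ(√46)/ℚ] = 2


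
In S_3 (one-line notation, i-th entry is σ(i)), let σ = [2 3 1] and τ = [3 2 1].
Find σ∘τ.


σ∘τ: apply τ first, then σ
1 →τ 3 →σ 1
2 →τ 2 →σ 3
3 →τ 1 →σ 2

σ∘τ = [1 3 2]


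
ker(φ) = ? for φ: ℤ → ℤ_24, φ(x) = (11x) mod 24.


Kernel = preimage of identity
ker(φ) = {x ∈ ℤ : 11x ≡ 0 (mod 24)}. gcd(11,24) = 1, so 11x ≡ 0 (mod 24) ⟺ x ≡ 0 (mod 24/1 = 24). Hence ker(φ) = 24ℤ

ker(φ) = 24ℤ


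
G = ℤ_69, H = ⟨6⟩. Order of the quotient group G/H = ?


|⟨6⟩| = n / gcd(6, 69) = 69 / 3 = 23
H is normal (ℤ_69 is abelian).
|G/H| = |G| / |H| = 69 / 23 = 3

|G/H| = 3


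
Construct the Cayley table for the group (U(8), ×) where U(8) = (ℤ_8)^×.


Elements: {1, 3, 5, 7}
Operation: multiplication mod 8
Entry (a, b) = (a × b) mod 8

Cayley table:
  | 1 | 3 | 5 | 7
1 | 1 | 3 | 5 | 7
3 | 3 | 1 | 7 | 5
5 | 5 | 7 | 1 | 3
7 | 7 | 5 | 3 | 1


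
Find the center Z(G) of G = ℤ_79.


Z(G) = {g ∈ G | gx = xg for all x ∈ G}
ℤ_79 is abelian, so Z(G) = G

Z(ℤ_79) = ℤ_79


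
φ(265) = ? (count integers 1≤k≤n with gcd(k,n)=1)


Factor n: 265 = 5 × 53
φ(n) = n · ∏(1 - 1/p) over distinct primes p | n
φ(265) = 265 · (1 - 1/5) · (1 - 1/53) = 208

φ(265) = 208


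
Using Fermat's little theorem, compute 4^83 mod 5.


Fermat's little theorem: if p is prime and gcd(a,p)=1, then a^(p-1) ≡ 1 (mod p)
p = 5 is prime, gcd(4,5) = 1
Reduce exponent: 83 mod 4 = 3
So 4^83 ≡ 4^3 (mod 5)
4^3 mod 5 = 4

4^83 ≡ 4 (mod 5)


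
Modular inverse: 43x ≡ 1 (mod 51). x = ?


Use the extended Euclidean algorithm to write 1 = 43·s + 51·t; then s mod 51 is the inverse.
Euclidean algorithm:
  43 = 0·51 + 43
  51 = 1·43 + 8
  43 = 5·8 + 3
  8 = 2·3 + 2
  3 = 1·2 + 1
  2 = 2·1 + 0
gcd(43,51) = 1
Back-substitution gives: 43·(19) + 51·(-16) = 1
So 43⁻¹ ≡ 19 ≡ 19 (mod 51)
Check: 43 × 19 = 817 ≡ 1 (mod 51) ✓

43⁻¹ ≡ 19 (mod 51)


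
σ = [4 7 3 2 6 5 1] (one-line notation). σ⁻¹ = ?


To find σ⁻¹, swap domain and range:
σ(1) = 4 → σ⁻¹(4) = 1
σ(2) = 7 → σ⁻¹(7) = 2
σ(3) = 3 → σ⁻¹(3) = 3
σ(4) = 2 → σ⁻¹(2) = 4
σ(5) = 6 → σ⁻¹(6) = 5
σ(6) = 5 → σ⁻¹(5) = 6
σ(7) = 1 → σ⁻¹(1) = 7

σ⁻¹ = [7 4 3 1 6 5 2]


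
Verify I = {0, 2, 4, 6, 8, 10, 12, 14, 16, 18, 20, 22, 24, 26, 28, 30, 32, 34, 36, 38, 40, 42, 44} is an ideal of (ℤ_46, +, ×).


Check ideal conditions for I = {0, 2, 4, 6, 8, 10, 12, 14, 16, 18, 20, 22, 24, 26, 28, 30, 32, 34, 36, 38, 40, 42, 44} in ℤ_46:
(1) I is an additive subgroup? Yes
(2) For r ∈ ℤ_46 and a ∈ I: r·a ∈ I? Yes

Yes, I is an ideal of ℤ_46


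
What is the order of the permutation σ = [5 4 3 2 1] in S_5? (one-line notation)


Cycle decomposition: (1 5) (2 4)
Cycle lengths: 2, 2
Order = lcm(2, 2) = 2

ord(σ) = 2


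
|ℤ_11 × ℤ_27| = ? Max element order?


|ℤ_11 × ℤ_27| = 11 × 27 = 297
Max element order = lcm(11,27) = 297
Cyclic? Yes (gcd=1)

|ℤ_11×ℤ_27| = 297, max element order = 297


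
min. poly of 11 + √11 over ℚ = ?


Let α = 11 + √11. Then α - 11 = √11, so (α - 11)² = 11, giving α² - 22α + 110 = 0. Degree 2 and α ∉ ℚ, so this is the minimal polynomial.

Minimal polynomial: x² - 22x + 110


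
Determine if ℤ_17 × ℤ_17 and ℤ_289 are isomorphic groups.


Comparing ℤ_17 × ℤ_17 and ℤ_289:
gcd(17,17) = 17 ≠ 1. Max element order in ℤ_17×ℤ_17 is lcm(17,17) = 17 < 289, so it has no element of order 289

No, ℤ_17 × ℤ_17 ≇ ℤ_289


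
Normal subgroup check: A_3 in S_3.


H = A_3 in S_3
A_3 has index 2 in S_3, and every subgroup of index 2 is normal

Yes, normal subgroup


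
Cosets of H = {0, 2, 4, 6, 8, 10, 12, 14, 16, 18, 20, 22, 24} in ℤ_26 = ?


H = {0, 2, 4, 6, 8, 10, 12, 14, 16, 18, 20, 22, 24}, |H| = 13
Number of cosets = |G|/|H| = 26/13 = 2
0 + H = {0, 2, 4, 6, 8, 10, 12, 14, 16, 18, 20, 22, 24}
1 + H = {1, 3, 5, 7, 9, 11, 13, 15, 17, 19, 21, 23, 25}

Cosets: 0+H={0,2,4,6,8,10,12,14,16,18,20,22,24}; 1+H={1,3,5,7,9,11,13,15,17,19,21,23,25}


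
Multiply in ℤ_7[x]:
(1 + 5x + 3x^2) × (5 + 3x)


Expand and collect like terms; reduce coefficients mod 7:
x^0: 1·5 = 5 ≡ 5 (mod 7)
x^1: 1·3 + 5·5 = 28 ≡ 0 (mod 7)
x^2: 5·3 + 3·5 = 30 ≡ 2 (mod 7)
x^3: 3·3 = 9 ≡ 2 (mod 7)
Result: 5 + 2x^2 + 2x^3

f · g = 5 + 2x^2 + 2x^3
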